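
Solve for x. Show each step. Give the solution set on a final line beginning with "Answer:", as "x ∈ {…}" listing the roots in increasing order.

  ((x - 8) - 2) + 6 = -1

Step 1. [((x - 8) - 2) + 6 = -1] subtract 6: x sits inside (… + 6) ⇒ sub: (x - 8) - 2 = -7.
Step 2. [(x - 8) - 2 = -7] the outer -2 inverts by adding 2 ⇒ sub: x - 8 = -5.
Step 3. [x - 8 = -5] 8 comes off first (add 8) ⇒ sub: x = 3.

Answer: x ∈ {3}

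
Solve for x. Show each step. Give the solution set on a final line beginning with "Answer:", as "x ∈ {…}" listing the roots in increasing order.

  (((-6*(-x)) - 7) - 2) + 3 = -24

Step 1. [(((-6*(-x)) - 7) - 2) + 3 = -24] 3 comes off first (subtract 3). So sub: ((-6*(-x)) - 7) - 2 = -27.
Step 2. [((-6*(-x)) - 7) - 2 = -27] peel the -2: add 2 from each side, so sub: (-6*(-x)) - 7 = -25.
Step 3. [(-6*(-x)) - 7 = -25] add 7: x sits inside (… - 7). So sub: -6*(-x) = -18.
Step 4. [-6*(-x) = -18] leading coefficient -6: divide by -6 ⇒ div: -x = 3.
Step 5. [-x = 3] flip signs both sides. So neg: x = -3.

Answer: x ∈ {-3}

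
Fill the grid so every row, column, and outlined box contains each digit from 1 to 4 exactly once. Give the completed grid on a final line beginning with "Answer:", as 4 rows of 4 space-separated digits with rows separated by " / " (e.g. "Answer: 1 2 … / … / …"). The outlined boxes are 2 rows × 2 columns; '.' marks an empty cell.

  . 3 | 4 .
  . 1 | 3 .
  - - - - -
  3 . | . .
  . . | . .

Step 1. [r4c1∈{1,2,4}] across col 1, 1 lands solely at r4c1, so r4c1=1.
Step 2. [r4c3∈{2}] nothing but 2 survives at r4c3. So r4c3=2.
Step 3. [r1c4∈{1,2}] across row 1, 1 lands solely at r1c4 ⇒ r1c4=1.
Step 4. [r4c2∈{4}] r4c2 is down to just 4, so r4c2=4.
Step 5. [r2c4∈{2}] r2c4 is down to just 2. So r2c4=2.
Step 6. [r4c4∈{3}] r4c4 is down to just 3. So r4c4=3.
Step 7. [r3c3∈{1}] nothing but 1 survives at r3c3 ⇒ r3c3=1.
Step 8. [r3c2∈{2}] only 2 remains possible at r3c2 ⇒ r3c2=2.
Step 9. [r1c1∈{2}] r1c1 has the single candidate 2, so r1c1=2.
Step 10. [r2c1∈{4}] r2c1 has the single candidate 4 ⇒ r2c1=4.
Step 11. [r3c4∈{4}] only 4 remains possible at r3c4 ⇒ r3c4=4.

Answer: 2 3 4 1 / 4 1 3 2 / 3 2 1 4 / 1 4 2 3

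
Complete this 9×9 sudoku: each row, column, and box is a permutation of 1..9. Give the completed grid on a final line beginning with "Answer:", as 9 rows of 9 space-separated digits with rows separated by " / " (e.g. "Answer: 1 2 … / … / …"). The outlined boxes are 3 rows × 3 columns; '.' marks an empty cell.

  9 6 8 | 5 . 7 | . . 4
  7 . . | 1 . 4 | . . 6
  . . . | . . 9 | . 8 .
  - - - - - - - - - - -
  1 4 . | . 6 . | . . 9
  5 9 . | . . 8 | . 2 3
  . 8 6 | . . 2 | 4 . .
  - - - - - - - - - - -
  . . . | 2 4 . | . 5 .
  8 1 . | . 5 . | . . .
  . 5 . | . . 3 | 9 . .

Step 1. [r4c8∈{7}] r4c8 has the single candidate 7, so r4c8=7.
Step 2. [r7c2∈{3,7}] col 2 places 7 nowhere but r7c2 ⇒ r7c2=7.
Step 3. [r3c3∈{1,2,3,4,5}] col 3 places 1 nowhere but r3c3. So r3c3=1.
Step 4. [r8c6∈{6}] nothing but 6 survives at r8c6 ⇒ r8c6=6.
Step 5. [r6c8∈{1}] r6c8's peers cover all but 1 ⇒ r6c8=1.
Step 6. [r1c8∈{3}] r1c8 is down to just 3. So r1c8=3.
Step 7. [r6c1∈{3}] r6c1 is down to just 3. So r6c1=3.
Step 8. [r9c8∈{4,6}] in col 8, 6 fits only at r9c8. So r9c8=6.
Step 9. [r1c5∈{2}] r1c5 is down to just 2 ⇒ r1c5=2.
Step 10. [r8c4∈{7,9}] in box 8, 9 fits only at r8c4 ⇒ r8c4=9.
Step 11. [r6c4∈{7}] r6c4 is down to just 7 ⇒ r6c4=7.
Step 12. [r3c5∈{3}] nothing but 3 survives at r3c5 ⇒ r3c5=3.
Step 13. [r3c2∈{2}] nothing but 2 survives at r3c2 ⇒ r3c2=2.
Step 14. [r9c1∈{2,4}] across col 1, 2 lands solely at r9c1, so r9c1=2.
Step 15. [r9c5∈{1,7,8}] in col 5, 7 fits only at r9c5. So r9c5=7.
Step 16. [r9c9∈{1,8}] 1 has one home in row 9: r9c9, so r9c9=1.
Step 17. [r2c3∈{3,5}] 5 has one home in col 3: r2c3 ⇒ r2c3=5.
Step 18. [r4c7∈{5,8}] r4c7 is the only open cell in row 4 admitting 8 ⇒ r4c7=8.
Step 19. [r7c7∈{3}] r7c7 is down to just 3 ⇒ r7c7=3.
Step 20. [r8c9∈{2,7}] across col 9, 2 lands solely at r8c9. So r8c9=2.
Step 21. [r3c9∈{5,7}] in col 9, 7 fits only at r3c9 ⇒ r3c9=7.
Step 22. [r8c3∈{3,4}] across row 8, 3 lands solely at r8c3, so r8c3=3.
Step 23. [r5c4∈{4}] r5c4 has the single candidate 4 ⇒ r5c4=4.
Step 24. [r9c4∈{8}] r9c4 is down to just 8 ⇒ r9c4=8.
Step 25. [r2c5∈{8}] r2c5 is down to just 8 ⇒ r2c5=8.
Step 26. [r3c7∈{5}] r3c7 is down to just 5. So r3c7=5.
Step 27. [r8c8∈{4}] nothing but 4 survives at r8c8, so r8c8=4.
Step 28. [r7c1∈{6}] only 6 remains possible at r7c1, so r7c1=6.
Step 29. [r6c9∈{5}] r6c9's peers cover all but 5 ⇒ r6c9=5.
Step 30. [r5c7∈{6}] nothing but 6 survives at r5c7 ⇒ r5c7=6.
Step 31. [r9c3∈{4}] nothing but 4 survives at r9c3, so r9c3=4.
Step 32. [r4c6∈{5}] r4c6's peers cover all but 5. So r4c6=5.
Step 33. [r2c8∈{9}] only 9 remains possible at r2c8, so r2c8=9.
Step 34. [r3c4∈{6}] r3c4's peers cover all but 6. So r3c4=6.
Step 35. [r3c1∈{4}] nothing but 4 survives at r3c1 ⇒ r3c1=4.
Step 36. [r5c5∈{1}] r5c5 has the single candidate 1, so r5c5=1.
Step 37. [r7c6∈{1}] nothing but 1 survives at r7c6. So r7c6=1.
Step 38. [r7c3∈{9}] only 9 remains possible at r7c3, so r7c3=9.
Step 39. [r4c4∈{3}] nothing but 3 survives at r4c4 ⇒ r4c4=3.
Step 40. [r1c7∈{1}] r1c7's peers cover all but 1, so r1c7=1.
Step 41. [r4c3∈{2}] r4c3 is down to just 2, so r4c3=2.
Step 42. [r2c7∈{2}] r2c7 is down to just 2. So r2c7=2.
Step 43. [r5c3∈{7}] r5c3 is down to just 7. So r5c3=7.
Step 44. [r2c2∈{3}] r2c2 has the single candidate 3, so r2c2=3.
Step 45. [r7c9∈{8}] only 8 remains possible at r7c9. So r7c9=8.
Step 46. [r8c7∈{7}] r8c7 has the single candidate 7. So r8c7=7.
Step 47. [r6c5∈{9}] r6c5's peers cover all but 9 ⇒ r6c5=9.

Answer: 9 6 8 5 2 7 1 3 4 / 7 3 5 1 8 4 2 9 6 / 4 2 1 6 3 9 5 8 7 / 1 4 2 3 6 5 8 7 9 / 5 9 7 4 1 8 6 2 3 / 3 8 6 7 9 2 4 1 5 / 6 7 9 2 4 1 3 5 8 / 8 1 3 9 5 6 7 4 2 / 2 5 4 8 7 3 9 6 1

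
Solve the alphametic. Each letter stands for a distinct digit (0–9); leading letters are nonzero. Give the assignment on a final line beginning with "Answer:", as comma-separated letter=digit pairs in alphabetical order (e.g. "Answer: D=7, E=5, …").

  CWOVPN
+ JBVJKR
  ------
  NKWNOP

Step 1. [col 1: N + R ≡ P (mod 10)] column 1 (N + R ≡ P (mod 10), carry-in 0) doesn't pin P yet; pick P=5 and continue, so P=5.
Step 2. [col 1: N + R ≡ P (mod 10)] column 1 (N + R ≡ P (mod 10), carry-in 0) doesn't pin R yet; pick R=8 and continue. So R=8.
Step 3. [col 1: N + R ≡ P (mod 10)] column 1: given R=8, P=5, carry-in 0, and digits 5,8 already taken and all letters distinct, N+R≡P (mod 10) forces N=7. So N=7.
Step 4. [col 2: P + K ≡ O (mod 10)] column 2 (P + K ≡ O (mod 10), carry-in 1) doesn't pin O yet; pick O=6 and continue, so O=6.
Step 5. [col 2: P + K ≡ O (mod 10)] in column 2 we have P+K≡O with carry-in 1; given P=5, O=6 and digits 5,6,7,8 already taken and all letters distinct, that pins K to 0, so K=0.
Step 6. [col 3: V + J ≡ N (mod 10)] no forcing yet in column 3 (carry-in 0); J=4 is free and consistent — try it. So J=4.
Step 7. [col 3: V + J ≡ N (mod 10)] column 3: given J=4, N=7, carry-in 0, and digits 0,4,5,6,7,8 already taken and all letters distinct, V+J≡N (mod 10) forces V=3 ⇒ V=3.
Step 8. [col 4: O + V ≡ W (mod 10)] from column 4 (O=6, V=3, carry-in 0, digits 0,3,4,5,6,7,8 already taken and all letters distinct): W must equal 9 ⇒ W=9.
Step 9. [col 5: W + B ≡ K (mod 10)] column 5 reads W+B+carry(0)=K with W=9, K=0; with digits 0,3,4,5,6,7,8,9 already taken and all letters distinct, the only value for B is 1. So B=1.
Step 10. [col 6: C + J ≡ N (mod 10)] column 6 reads C+J+carry(1)=N with J=4, N=7; with digits 0,1,3,4,5,6,7,8,9 already taken and all letters distinct, the only value for C is 2. So C=2.

Answer: B=1, C=2, J=4, K=0, N=7, O=6, P=5, R=8, V=3, W=9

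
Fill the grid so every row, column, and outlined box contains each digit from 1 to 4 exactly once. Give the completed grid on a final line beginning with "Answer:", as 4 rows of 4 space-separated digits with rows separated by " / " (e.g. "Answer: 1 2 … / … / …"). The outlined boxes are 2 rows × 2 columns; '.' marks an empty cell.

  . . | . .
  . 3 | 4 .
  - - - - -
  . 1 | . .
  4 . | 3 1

Step 1. [r2c4∈{2}] nothing but 2 survives at r2c4, so r2c4=2.
Step 2. [r4c2∈{2}] r4c2 has the single candidate 2, so r4c2=2.
Step 3. [r1c1∈{1,2}] row 1 places 2 nowhere but r1c1. So r1c1=2.
Step 4. [r1c4∈{3}] r1c4's peers cover all but 3. So r1c4=3.
Step 5. [r2c1∈{1}] only 1 remains possible at r2c1, so r2c1=1.
Step 6. [r3c1∈{3}] r3c1 is down to just 3 ⇒ r3c1=3.
Step 7. [r3c3∈{2}] only 2 remains possible at r3c3. So r3c3=2.
Step 8. [r1c2∈{4}] only 4 remains possible at r1c2, so r1c2=4.
Step 9. [r3c4∈{4}] nothing but 4 survives at r3c4, so r3c4=4.
Step 10. [r1c3∈{1}] r1c3's peers cover all but 1. So r1c3=1.

Answer: 2 4 1 3 / 1 3 4 2 / 3 1 2 4 / 4 2 3 1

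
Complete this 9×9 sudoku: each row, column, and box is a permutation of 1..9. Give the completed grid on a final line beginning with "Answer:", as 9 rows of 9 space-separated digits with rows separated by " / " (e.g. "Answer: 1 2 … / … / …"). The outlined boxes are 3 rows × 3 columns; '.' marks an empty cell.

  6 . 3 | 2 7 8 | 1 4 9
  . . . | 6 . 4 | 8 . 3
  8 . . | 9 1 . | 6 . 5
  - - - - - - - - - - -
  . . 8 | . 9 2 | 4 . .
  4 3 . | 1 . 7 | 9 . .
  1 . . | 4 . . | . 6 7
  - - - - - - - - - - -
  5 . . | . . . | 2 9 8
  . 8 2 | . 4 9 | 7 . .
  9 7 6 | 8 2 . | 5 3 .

Step 1. [r5c3∈{5}] nothing but 5 survives at r5c3 ⇒ r5c3=5.
Step 2. [r4c4∈{3,5}] row 4 places 3 nowhere but r4c4. So r4c4=3.
Step 3. [r2c1∈{2,7}] r2c1 is the only open cell in col 1 admitting 2, so r2c1=2.
Step 4. [r7c6∈{1,3,6}] r7c6 is the only open cell in col 6 admitting 6 ⇒ r7c6=6.
Step 5. [r4c9∈{1}] nothing but 1 survives at r4c9 ⇒ r4c9=1.
Step 6. [r2c5∈{5}] r2c5 is down to just 5, so r2c5=5.
Step 7. [r3c8∈{2,7}] r3c8 is the only open cell in row 3 admitting 2 ⇒ r3c8=2.
Step 8. [r6c3∈{9}] r6c3 has the single candidate 9 ⇒ r6c3=9.
Step 9. [r3c2∈{4}] only 4 remains possible at r3c2. So r3c2=4.
Step 10. [r7c2∈{1}] only 1 remains possible at r7c2, so r7c2=1.
Step 11. [r2c3∈{1,7}] 1 has one home in row 2: r2c3, so r2c3=1.
Step 12. [r6c5∈{8}] r6c5 has the single candidate 8 ⇒ r6c5=8.
Step 13. [r8c9∈{6}] r8c9 is down to just 6, so r8c9=6.
Step 14. [r5c5∈{6}] nothing but 6 survives at r5c5 ⇒ r5c5=6.
Step 15. [r9c6∈{1}] r9c6's peers cover all but 1 ⇒ r9c6=1.
Step 16. [r8c8∈{1}] r8c8 is down to just 1, so r8c8=1.
Step 17. [r3c3∈{7}] r3c3 is down to just 7, so r3c3=7.
Step 18. [r8c4∈{5}] r8c4 has the single candidate 5, so r8c4=5.
Step 19. [r7c3∈{4}] r7c3 has the single candidate 4, so r7c3=4.
Step 20. [r6c6∈{5}] r6c6 has the single candidate 5 ⇒ r6c6=5.
Step 21. [r3c6∈{3}] r3c6 has the single candidate 3 ⇒ r3c6=3.
Step 22. [r7c5∈{3}] only 3 remains possible at r7c5 ⇒ r7c5=3.
Step 23. [r5c9∈{2}] r5c9 has the single candidate 2. So r5c9=2.
Step 24. [r4c8∈{5}] r4c8's peers cover all but 5 ⇒ r4c8=5.
Step 25. [r9c9∈{4}] only 4 remains possible at r9c9 ⇒ r9c9=4.
Step 26. [r5c8∈{8}] r5c8 is down to just 8. So r5c8=8.
Step 27. [r4c1∈{7}] r4c1 is down to just 7. So r4c1=7.
Step 28. [r4c2∈{6}] r4c2 is down to just 6. So r4c2=6.
Step 29. [r6c7∈{3}] r6c7 is down to just 3. So r6c7=3.
Step 30. [r2c8∈{7}] nothing but 7 survives at r2c8. So r2c8=7.
Step 31. [r7c4∈{7}] r7c4 has the single candidate 7. So r7c4=7.
Step 32. [r1c2∈{5}] only 5 remains possible at r1c2. So r1c2=5.
Step 33. [r8c1∈{3}] r8c1 has the single candidate 3 ⇒ r8c1=3.
Step 34. [r6c2∈{2}] r6c2 is down to just 2. So r6c2=2.
Step 35. [r2c2∈{9}] r2c2 is down to just 9. So r2c2=9.

Answer: 6 5 3 2 7 8 1 4 9 / 2 9 1 6 5 4 8 7 3 / 8 4 7 9 1 3 6 2 5 / 7 6 8 3 9 2 4 5 1 / 4 3 5 1 6 7 9 8 2 / 1 2 9 4 8 5 3 6 7 / 5 1 4 7 3 6 2 9 8 / 3 8 2 5 4 9 7 1 6 / 9 7 6 8 2 1 5 3 4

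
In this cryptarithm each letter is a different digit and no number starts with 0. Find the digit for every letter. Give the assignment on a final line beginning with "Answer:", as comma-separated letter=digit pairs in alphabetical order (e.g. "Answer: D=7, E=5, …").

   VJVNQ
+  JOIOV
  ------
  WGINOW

Step 1. [col 1: Q + V ≡ W (mod 10)] no forcing yet in column 1 (carry-in 0); V=8 is free and consistent — try it. So V=8.
Step 2. [col 1: Q + V ≡ W (mod 10)] Q=3 is one option consistent with column 1 (Q + V ≡ W (mod 10), carry-in 0) — take it ⇒ Q=3.
Step 3. [col 1: Q + V ≡ W (mod 10)] column 1: given Q=3, V=8, carry-in 0, and digits 3,8 already taken and all letters distinct, Q+V≡W (mod 10) forces W=1. So W=1.
Step 4. [col 2: N + O ≡ O (mod 10)] from column 2 (nothing yet, carry-in 1, digits 1,3,8 already taken and all letters distinct): N must equal 9, so N=9.
Step 5. [col 2: N + O ≡ O (mod 10)] no forcing yet in column 2 (carry-in 1); O=4 is free and consistent — try it, so O=4.
Step 6. [col 3: V + I ≡ N (mod 10)] column 3 reads V+I+carry(1)=N with V=8, N=9; with digits 1,3,4,8,9 already taken and all letters distinct, the only value for I is 0. So I=0.
Step 7. [col 4: J + O ≡ I (mod 10)] column 4 reads J+O+carry(0)=I with O=4, I=0; with digits 0,1,3,4,8,9 already taken and all letters distinct, the only value for J is 6 ⇒ J=6.
Step 8. [col 5: V + J ≡ G (mod 10)] in column 5 we have V+J≡G with carry-in 1; given V=8, J=6 and digits 0,1,3,4,6,8,9 already taken and all letters distinct, that pins G to 5, so G=5.

Answer: G=5, I=0, J=6, N=9, O=4, Q=3, V=8, W=1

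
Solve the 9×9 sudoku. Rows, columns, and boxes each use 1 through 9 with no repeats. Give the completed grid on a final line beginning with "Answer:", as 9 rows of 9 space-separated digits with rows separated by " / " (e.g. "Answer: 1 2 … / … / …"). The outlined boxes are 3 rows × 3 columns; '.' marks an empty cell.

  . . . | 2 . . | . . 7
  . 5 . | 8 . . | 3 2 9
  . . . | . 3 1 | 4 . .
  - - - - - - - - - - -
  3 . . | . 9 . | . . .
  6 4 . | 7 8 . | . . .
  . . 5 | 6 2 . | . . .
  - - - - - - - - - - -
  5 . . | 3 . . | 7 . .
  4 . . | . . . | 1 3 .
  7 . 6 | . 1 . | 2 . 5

Step 1. [r1c8∈{1,5,6,8}] across box 3, 1 lands solely at r1c8 ⇒ r1c8=1.
Step 2. [r4c4∈{1,4,5}] in col 4, 1 fits only at r4c4 ⇒ r4c4=1.
Step 3. [r9c4∈{4,9}] 4 has one home in col 4: r9c4. So r9c4=4.
Step 4. [r7c5∈{6}] only 6 remains possible at r7c5 ⇒ r7c5=6.
Step 5. [r1c3∈{3,4,8,9}] r1c3 is the only open cell in col 3 admitting 3. So r1c3=3.
Step 6. [r2c3∈{1,4,7}] across col 3, 4 lands solely at r2c3, so r2c3=4.
Step 7. [r3c1∈{2,8,9}] across col 1, 2 lands solely at r3c1, so r3c1=2.
Step 8. [r8c9∈{6,8}] 6 has one home in row 8: r8c9. So r8c9=6.
Step 9. [r3c9∈{8}] nothing but 8 survives at r3c9 ⇒ r3c9=8.
Step 10. [r7c9∈{4}] r7c9's peers cover all but 4. So r7c9=4.
Step 11. [r4c9∈{2}] nothing but 2 survives at r4c9, so r4c9=2.
Step 12. [r5c3∈{1,2,9}] r5c3 is the only open cell in row 5 admitting 2, so r5c3=2.
Step 13. [r7c3∈{1,8,9}] 1 has one home in col 3: r7c3 ⇒ r7c3=1.
Step 14. [r6c2∈{1,7,8,9}] r6c2 is the only open cell in col 2 admitting 1, so r6c2=1.
Step 15. [r6c8∈{4,7,8,9}] r6c8 is the only open cell in row 6 admitting 7 ⇒ r6c8=7.
Step 16. [r4c8∈{4,5,6,8}] in col 8, 4 fits only at r4c8 ⇒ r4c8=4.
Step 17. [r4c6∈{5}] r4c6 is down to just 5. So r4c6=5.
Step 18. [r6c1∈{8,9}] 9 has one home in box 4: r6c1 ⇒ r6c1=9.
Step 19. [r3c8∈{5,6}] in col 8, 6 fits only at r3c8, so r3c8=6.
Step 20. [r3c4∈{5,9}] across row 3, 5 lands solely at r3c4 ⇒ r3c4=5.
Step 21. [r1c6∈{4,6,9}] across box 2, 9 lands solely at r1c6. So r1c6=9.
Step 22. [r9c6∈{8}] only 8 remains possible at r9c6. So r9c6=8.
Step 23. [r9c8∈{9}] nothing but 9 survives at r9c8, so r9c8=9.
Step 24. [r7c2∈{2,8,9}] across row 7, 9 lands solely at r7c2, so r7c2=9.
Step 25. [r3c2∈{7}] only 7 remains possible at r3c2, so r3c2=7.
Step 26. [r4c2∈{8}] only 8 remains possible at r4c2, so r4c2=8.
Step 27. [r6c9∈{3}] nothing but 3 survives at r6c9, so r6c9=3.
Step 28. [r2c5∈{7}] r2c5 is down to just 7 ⇒ r2c5=7.
Step 29. [r5c8∈{5}] r5c8 has the single candidate 5. So r5c8=5.
Step 30. [r8c6∈{2,7}] in row 8, 7 fits only at r8c6 ⇒ r8c6=7.
Step 31. [r1c7∈{5}] r1c7 has the single candidate 5, so r1c7=5.
Step 32. [r5c9∈{1}] only 1 remains possible at r5c9 ⇒ r5c9=1.
Step 33. [r8c5∈{5}] r8c5 is down to just 5 ⇒ r8c5=5.
Step 34. [r4c3∈{7}] r4c3's peers cover all but 7, so r4c3=7.
Step 35. [r8c2∈{2}] r8c2 has the single candidate 2. So r8c2=2.
Step 36. [r1c1∈{8}] r1c1 is down to just 8. So r1c1=8.
Step 37. [r1c5∈{4}] r1c5 is down to just 4 ⇒ r1c5=4.
Step 38. [r8c4∈{9}] r8c4 has the single candidate 9. So r8c4=9.
Step 39. [r6c7∈{8}] nothing but 8 survives at r6c7. So r6c7=8.
Step 40. [r8c3∈{8}] r8c3's peers cover all but 8 ⇒ r8c3=8.
Step 41. [r3c3∈{9}] r3c3's peers cover all but 9. So r3c3=9.
Step 42. [r1c2∈{6}] r1c2 has the single candidate 6, so r1c2=6.
Step 43. [r7c8∈{8}] only 8 remains possible at r7c8, so r7c8=8.
Step 44. [r2c6∈{6}] r2c6 is down to just 6, so r2c6=6.
Step 45. [r6c6∈{4}] r6c6 is down to just 4, so r6c6=4.
Step 46. [r9c2∈{3}] r9c2's peers cover all but 3. So r9c2=3.
Step 47. [r7c6∈{2}] r7c6's peers cover all but 2. So r7c6=2.
Step 48. [r2c1∈{1}] r2c1 is down to just 1, so r2c1=1.
Step 49. [r5c6∈{3}] r5c6 is down to just 3. So r5c6=3.
Step 50. [r5c7∈{9}] r5c7 has the single candidate 9, so r5c7=9.
Step 51. [r4c7∈{6}] r4c7 is down to just 6. So r4c7=6.

Answer: 8 6 3 2 4 9 5 1 7 / 1 5 4 8 7 6 3 2 9 / 2 7 9 5 3 1 4 6 8 / 3 8 7 1 9 5 6 4 2 / 6 4 2 7 8 3 9 5 1 / 9 1 5 6 2 4 8 7 3 / 5 9 1 3 6 2 7 8 4 / 4 2 8 9 5 7 1 3 6 / 7 3 6 4 1 8 2 9 5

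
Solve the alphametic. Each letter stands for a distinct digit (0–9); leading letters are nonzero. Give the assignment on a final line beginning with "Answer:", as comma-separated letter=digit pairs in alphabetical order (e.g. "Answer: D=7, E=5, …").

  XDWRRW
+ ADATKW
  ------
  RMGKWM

Step 1. [col 1: W + W ≡ M (mod 10)] M=2 is one option consistent with column 1 (W + W ≡ M (mod 10), carry-in 0) — take it, so M=2.
Step 2. [col 1: W + W ≡ M (mod 10)] several values work for W in column 1 (W + W ≡ M (mod 10), carry-in 0); try W=6 ⇒ W=6.
Step 3. [col 2: R + K ≡ W (mod 10)] K=8 is one option consistent with column 2 (R + K ≡ W (mod 10), carry-in 1) — take it. So K=8.
Step 4. [col 2: R + K ≡ W (mod 10)] column 2 reads R+K+carry(1)=W with K=8, W=6; with digits 2,6,8 already taken and all letters distinct, the only value for R is 7 ⇒ R=7.
Step 5. [col 3: R + T ≡ K (mod 10)] column 3: given R=7, K=8, carry-in 1, and digits 2,6,7,8 already taken and all letters distinct, R+T≡K (mod 10) forces T=0, so T=0.
Step 6. [col 4: W + A ≡ G (mod 10)] G=9 is one option consistent with column 4 (W + A ≡ G (mod 10), carry-in 0) — take it ⇒ G=9.
Step 7. [col 4: W + A ≡ G (mod 10)] column 4: given W=6, G=9, carry-in 0, and digits 0,2,6,7,8,9 already taken and all letters distinct, W+A≡G (mod 10) forces A=3. So A=3.
Step 8. [col 5: D + D ≡ M (mod 10)] in column 5 we have D+D≡M with carry-in 0; given M=2 and digits 0,2,3,6,7,8,9 already taken and all letters distinct, that pins D to 1 ⇒ D=1.
Step 9. [col 6: X + A ≡ R (mod 10)] in column 6 we have X+A≡R with carry-in 0; given A=3, R=7 and digits 0,1,2,3,6,7,8,9 already taken and all letters distinct, that pins X to 4 ⇒ X=4.

Answer: A=3, D=1, G=9, K=8, M=2, R=7, T=0, W=6, X=4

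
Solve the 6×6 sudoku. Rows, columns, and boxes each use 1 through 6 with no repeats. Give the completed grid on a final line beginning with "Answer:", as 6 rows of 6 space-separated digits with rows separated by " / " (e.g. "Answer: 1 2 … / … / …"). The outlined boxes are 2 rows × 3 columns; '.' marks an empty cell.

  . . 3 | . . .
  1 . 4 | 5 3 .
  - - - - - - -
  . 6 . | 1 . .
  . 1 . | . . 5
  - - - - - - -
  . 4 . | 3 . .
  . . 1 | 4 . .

Step 1. [r1c1∈{2,5,6}] box 1 places 6 nowhere but r1c1, so r1c1=6.
Step 2. [r4c3∈{2}] r4c3 is down to just 2. So r4c3=2.
Step 3. [r1c4∈{2}] r1c4's peers cover all but 2 ⇒ r1c4=2.
Step 4. [r5c3∈{5,6}] in col 3, 6 fits only at r5c3 ⇒ r5c3=6.
Step 5. [r3c6∈{2,3,4}] col 6 places 3 nowhere but r3c6 ⇒ r3c6=3.
Step 6. [r6c2∈{2,3,5}] col 2 places 3 nowhere but r6c2 ⇒ r6c2=3.
Step 7. [r3c5∈{2,4}] across row 3, 2 lands solely at r3c5 ⇒ r3c5=2.
Step 8. [r4c5∈{4,6}] r4c5 is the only open cell in box 4 admitting 4. So r4c5=4.
Step 9. [r1c5∈{1}] r1c5's peers cover all but 1 ⇒ r1c5=1.
Step 10. [r6c5∈{5,6}] r6c5 is the only open cell in col 5 admitting 6, so r6c5=6.
Step 11. [r6c1∈{2,5}] in row 6, 5 fits only at r6c1. So r6c1=5.
Step 12. [r6c6∈{2}] nothing but 2 survives at r6c6 ⇒ r6c6=2.
Step 13. [r5c6∈{1}] r5c6 is down to just 1. So r5c6=1.
Step 14. [r3c3∈{5}] r3c3 is down to just 5, so r3c3=5.
Step 15. [r3c1∈{4}] r3c1 has the single candidate 4. So r3c1=4.
Step 16. [r4c1∈{3}] r4c1 has the single candidate 3, so r4c1=3.
Step 17. [r5c1∈{2}] r5c1's peers cover all but 2 ⇒ r5c1=2.
Step 18. [r2c6∈{6}] r2c6 has the single candidate 6 ⇒ r2c6=6.
Step 19. [r5c5∈{5}] nothing but 5 survives at r5c5. So r5c5=5.
Step 20. [r1c2∈{5}] r1c2's peers cover all but 5. So r1c2=5.
Step 21. [r1c6∈{4}] r1c6 is down to just 4, so r1c6=4.
Step 22. [r2c2∈{2}] r2c2's peers cover all but 2 ⇒ r2c2=2.
Step 23. [r4c4∈{6}] r4c4 is down to just 6. So r4c4=6.

Answer: 6 5 3 2 1 4 / 1 2 4 5 3 6 / 4 6 5 1 2 3 / 3 1 2 6 4 5 / 2 4 6 3 5 1 / 5 3 1 4 6 2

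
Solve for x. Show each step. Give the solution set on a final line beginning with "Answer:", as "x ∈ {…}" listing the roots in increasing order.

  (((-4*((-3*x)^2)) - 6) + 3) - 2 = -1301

Step 1. [(((-4*((-3*x)^2)) - 6) + 3) - 2 = -1301] add 2: x sits inside (… - 2) ⇒ sub: ((-4*((-3*x)^2)) - 6) + 3 = -1299.
Step 2. [((-4*((-3*x)^2)) - 6) + 3 = -1299] peel the +3: subtract 3 from each side ⇒ sub: (-4*((-3*x)^2)) - 6 = -1302.
Step 3. [(-4*((-3*x)^2)) - 6 = -1302] peel the -6: add 6 from each side, so sub: -4*((-3*x)^2) = -1296.
Step 4. [-4*((-3*x)^2) = -1296] -4·(inner) — divide through by -4. So div: (-3*x)^2 = 324.
Step 5. [(-3*x)^2 = 324] √ both sides: 324 ≥ 0 gives two branches, so sqrt: -3*x = 18 or -18.
Step 6. [-3*x = 18 or -18] LHS = -3·(…); ÷-3 both sides ⇒ div: x = -6 or 6.

Answer: x ∈ {-6, 6}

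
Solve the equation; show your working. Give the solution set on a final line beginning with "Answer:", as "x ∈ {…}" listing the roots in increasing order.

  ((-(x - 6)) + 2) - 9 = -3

Step 1. [((-(x - 6)) + 2) - 9 = -3] add 9: x sits inside (… - 9). So sub: (-(x - 6)) + 2 = 6.
Step 2. [(-(x - 6)) + 2 = 6] 2 comes off first (subtract 2) ⇒ sub: -(x - 6) = 4.
Step 3. [-(x - 6) = 4] flip signs both sides ⇒ neg: x - 6 = -4.
Step 4. [x - 6 = -4] add 6: x sits inside (… - 6) ⇒ sub: x = 2.

Answer: x ∈ {2}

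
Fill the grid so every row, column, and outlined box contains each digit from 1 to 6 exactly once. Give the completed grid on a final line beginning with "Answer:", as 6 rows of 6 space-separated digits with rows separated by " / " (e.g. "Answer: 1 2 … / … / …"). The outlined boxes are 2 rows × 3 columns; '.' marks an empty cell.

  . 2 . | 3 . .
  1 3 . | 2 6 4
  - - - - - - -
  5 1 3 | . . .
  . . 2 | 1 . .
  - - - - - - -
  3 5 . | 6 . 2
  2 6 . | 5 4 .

Step 1. [r4c1∈{4,6}] in box 3, 6 fits only at r4c1. So r4c1=6.
Step 2. [r5c5∈{1}] only 1 remains possible at r5c5 ⇒ r5c5=1.
Step 3. [r1c5∈{5}] r1c5 is down to just 5 ⇒ r1c5=5.
Step 4. [r1c3∈{4,6}] in row 1, 6 fits only at r1c3. So r1c3=6.
Step 5. [r4c6∈{3,5}] r4c6 is the only open cell in row 4 admitting 5. So r4c6=5.
Step 6. [r4c5∈{3}] r4c5 has the single candidate 3. So r4c5=3.
Step 7. [r1c6∈{1}] r1c6's peers cover all but 1 ⇒ r1c6=1.
Step 8. [r3c5∈{2}] r3c5 has the single candidate 2. So r3c5=2.
Step 9. [r3c4∈{4}] r3c4 is down to just 4 ⇒ r3c4=4.
Step 10. [r5c3∈{4}] r5c3 has the single candidate 4 ⇒ r5c3=4.
Step 11. [r1c1∈{4}] nothing but 4 survives at r1c1, so r1c1=4.
Step 12. [r2c3∈{5}] only 5 remains possible at r2c3, so r2c3=5.
Step 13. [r6c3∈{1}] r6c3 has the single candidate 1 ⇒ r6c3=1.
Step 14. [r3c6∈{6}] r3c6 is down to just 6, so r3c6=6.
Step 15. [r6c6∈{3}] r6c6 is down to just 3 ⇒ r6c6=3.
Step 16. [r4c2∈{4}] nothing but 4 survives at r4c2 ⇒ r4c2=4.

Answer: 4 2 6 3 5 1 / 1 3 5 2 6 4 / 5 1 3 4 2 6 / 6 4 2 1 3 5 / 3 5 4 6 1 2 / 2 6 1 5 4 3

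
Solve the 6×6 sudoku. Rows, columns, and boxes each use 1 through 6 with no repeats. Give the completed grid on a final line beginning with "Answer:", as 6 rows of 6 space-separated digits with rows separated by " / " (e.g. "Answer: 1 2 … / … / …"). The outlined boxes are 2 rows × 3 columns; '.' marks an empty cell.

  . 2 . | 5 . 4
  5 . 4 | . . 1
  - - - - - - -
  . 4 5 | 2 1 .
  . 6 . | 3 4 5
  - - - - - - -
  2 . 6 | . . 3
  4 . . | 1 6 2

Step 1. [r2c2∈{3}] only 3 remains possible at r2c2 ⇒ r2c2=3.
Step 2. [r4c1∈{1}] nothing but 1 survives at r4c1, so r4c1=1.
Step 3. [r5c2∈{1,5}] across row 5, 1 lands solely at r5c2, so r5c2=1.
Step 4. [r2c4∈{6}] r2c4 has the single candidate 6. So r2c4=6.
Step 5. [r5c5∈{5}] r5c5's peers cover all but 5. So r5c5=5.
Step 6. [r1c5∈{3}] nothing but 3 survives at r1c5, so r1c5=3.
Step 7. [r1c1∈{6}] r1c1 is down to just 6. So r1c1=6.
Step 8. [r2c5∈{2}] r2c5's peers cover all but 2, so r2c5=2.
Step 9. [r5c4∈{4}] r5c4's peers cover all but 4 ⇒ r5c4=4.
Step 10. [r6c3∈{3}] only 3 remains possible at r6c3. So r6c3=3.
Step 11. [r6c2∈{5}] nothing but 5 survives at r6c2 ⇒ r6c2=5.
Step 12. [r1c3∈{1}] nothing but 1 survives at r1c3. So r1c3=1.
Step 13. [r4c3∈{2}] only 2 remains possible at r4c3, so r4c3=2.
Step 14. [r3c6∈{6}] r3c6 is down to just 6. So r3c6=6.
Step 15. [r3c1∈{3}] r3c1 has the single candidate 3. So r3c1=3.

Answer: 6 2 1 5 3 4 / 5 3 4 6 2 1 / 3 4 5 2 1 6 / 1 6 2 3 4 5 / 2 1 6 4 5 3 / 4 5 3 1 6 2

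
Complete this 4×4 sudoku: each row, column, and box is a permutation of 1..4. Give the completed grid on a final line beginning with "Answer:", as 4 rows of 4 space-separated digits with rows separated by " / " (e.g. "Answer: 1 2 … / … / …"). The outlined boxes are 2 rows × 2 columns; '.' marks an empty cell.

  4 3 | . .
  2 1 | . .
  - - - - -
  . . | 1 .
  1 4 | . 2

Step 1. [r2c3∈{3,4}] 4 has one home in col 3: r2c3, so r2c3=4.
Step 2. [r2c4∈{3}] only 3 remains possible at r2c4 ⇒ r2c4=3.
Step 3. [r1c4∈{1}] nothing but 1 survives at r1c4 ⇒ r1c4=1.
Step 4. [r4c3∈{3}] r4c3 has the single candidate 3. So r4c3=3.
Step 5. [r3c4∈{4}] only 4 remains possible at r3c4. So r3c4=4.
Step 6. [r1c3∈{2}] nothing but 2 survives at r1c3. So r1c3=2.
Step 7. [r3c2∈{2}] r3c2 has the single candidate 2, so r3c2=2.
Step 8. [r3c1∈{3}] nothing but 3 survives at r3c1. So r3c1=3.

Answer: 4 3 2 1 / 2 1 4 3 / 3 2 1 4 / 1 4 3 2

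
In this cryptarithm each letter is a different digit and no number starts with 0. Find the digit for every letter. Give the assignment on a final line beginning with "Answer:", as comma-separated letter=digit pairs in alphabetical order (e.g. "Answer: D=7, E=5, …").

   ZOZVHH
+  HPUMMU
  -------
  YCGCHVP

Step 1. [col 1: H + U ≡ P (mod 10)] several values work for H in column 1 (H + U ≡ P (mod 10), carry-in 0); try H=8 ⇒ H=8.
Step 2. [col 1: H + U ≡ P (mod 10)] P=7 is one option consistent with column 1 (H + U ≡ P (mod 10), carry-in 0) — take it ⇒ P=7.
Step 3. [col 1: H + U ≡ P (mod 10)] from column 1 (H=8, P=7, carry-in 0, digits 7,8 already taken and all letters distinct): U must equal 9. So U=9.
Step 4. [col 2: H + M ≡ V (mod 10)] M=4 is one option consistent with column 2 (H + M ≡ V (mod 10), carry-in 1) — take it, so M=4.
Step 5. [Y] the sum has 7 digits but both addends have 6; that extra leading digit Y is the final carry, namely 1 ⇒ Y=1.
Step 6. [col 2: H + M ≡ V (mod 10)] column 2 reads H+M+carry(1)=V with H=8, M=4; with digits 1,4,7,8,9 already taken and all letters distinct, the only value for V is 3. So V=3.
Step 7. [col 4: Z + U ≡ C (mod 10)] in column 4 we have Z+U≡C with carry-in 0; given U=9 and digits 1,3,4,7,8,9 already taken and all letters distinct, that pins Z to 6. So Z=6.
Step 8. [col 4: Z + U ≡ C (mod 10)] column 4 reads Z+U+carry(0)=C with Z=6, U=9; with digits 1,3,4,6,7,8,9 already taken and all letters distinct, the only value for C is 5 ⇒ C=5.
Step 9. [col 5: O + P ≡ G (mod 10)] in column 5 we have O+P≡G with carry-in 1; given P=7 and digits 1,3,4,5,6,7,8,9 already taken and all letters distinct, that pins O to 2 ⇒ O=2.
Step 10. [col 5: O + P ≡ G (mod 10)] from column 5 (O=2, P=7, carry-in 1, digits 1,2,3,4,5,6,7,8,9 already taken and all letters distinct): G must equal 0. So G=0.

Answer: C=5, G=0, H=8, M=4, O=2, P=7, U=9, V=3, Y=1, Z=6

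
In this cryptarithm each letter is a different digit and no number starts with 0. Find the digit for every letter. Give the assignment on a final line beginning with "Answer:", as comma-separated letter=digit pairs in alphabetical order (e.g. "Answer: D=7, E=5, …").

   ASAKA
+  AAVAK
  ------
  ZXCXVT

Step 1. [Z] Z is the leading digit of a 6-digit sum of two 5-digit numbers; the final carry is exactly 1, so Z=1.
Step 2. [col 1: A + K ≡ T (mod 10)] several values work for K in column 1 (A + K ≡ T (mod 10), carry-in 0); try K=8, so K=8.
Step 3. [col 1: A + K ≡ T (mod 10)] column 1 (A + K ≡ T (mod 10), carry-in 0) doesn't pin T yet; pick T=4 and continue ⇒ T=4.
Step 4. [col 1: A + K ≡ T (mod 10)] column 1: given K=8, T=4, carry-in 0, and digits 1,4,8 already taken and all letters distinct, A+K≡T (mod 10) forces A=6. So A=6.
Step 5. [col 2: K + A ≡ V (mod 10)] column 2: given K=8, A=6, carry-in 1, and digits 1,4,6,8 already taken and all letters distinct, K+A≡V (mod 10) forces V=5. So V=5.
Step 6. [col 3: A + V ≡ X (mod 10)] column 3: given A=6, V=5, carry-in 1, and digits 1,4,5,6,8 already taken and all letters distinct, A+V≡X (mod 10) forces X=2 ⇒ X=2.
Step 7. [col 4: S + A ≡ C (mod 10)] column 4 (S + A ≡ C (mod 10), carry-in 1) doesn't pin S yet; pick S=0 and continue, so S=0.
Step 8. [col 4: S + A ≡ C (mod 10)] from column 4 (S=0, A=6, carry-in 1, digits 0,1,2,4,5,6,8 already taken and all letters distinct): C must equal 7, so C=7.

Answer: A=6, C=7, K=8, S=0, T=4, V=5, X=2, Z=1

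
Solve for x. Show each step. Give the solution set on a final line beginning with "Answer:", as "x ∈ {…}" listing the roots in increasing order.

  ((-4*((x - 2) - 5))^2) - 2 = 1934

Step 1. [((-4*((x - 2) - 5))^2) - 2 = 1934] add 2: x sits inside (… - 2). So sub: (-4*((x - 2) - 5))^2 = 1936.
Step 2. [(-4*((x - 2) - 5))^2 = 1936] LHS squared, RHS 1936 ≥ 0: apply √ (±), so sqrt: -4*((x - 2) - 5) = 44 or -44.
Step 3. [-4*((x - 2) - 5) = 44 or -44] divide by the outer -4 ⇒ div: (x - 2) - 5 = -11 or 11.
Step 4. [(x - 2) - 5 = -11 or 11] the outer -5 inverts by adding 5, so sub: x - 2 = -6 or 16.
Step 5. [x - 2 = -6 or 16] -2 is outermost — add 2 both sides ⇒ sub: x = -4 or 18.

Answer: x ∈ {-4, 18}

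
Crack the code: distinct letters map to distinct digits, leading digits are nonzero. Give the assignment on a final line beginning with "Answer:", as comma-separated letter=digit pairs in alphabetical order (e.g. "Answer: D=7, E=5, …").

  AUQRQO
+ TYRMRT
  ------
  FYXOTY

Step 1. [col 1: O + T ≡ Y (mod 10)] T=5 is one option consistent with column 1 (O + T ≡ Y (mod 10), carry-in 0) — take it, so T=5.
Step 2. [col 1: O + T ≡ Y (mod 10)] column 1 (O + T ≡ Y (mod 10), carry-in 0) doesn't pin Y yet; pick Y=8 and continue ⇒ Y=8.
Step 3. [col 1: O + T ≡ Y (mod 10)] column 1 reads O+T+carry(0)=Y with T=5, Y=8; with digits 5,8 already taken and all letters distinct, the only value for O is 3, so O=3.
Step 4. [col 2: Q + R ≡ T (mod 10)] several values work for Q in column 2 (Q + R ≡ T (mod 10), carry-in 0); try Q=1. So Q=1.
Step 5. [col 2: Q + R ≡ T (mod 10)] in column 2 we have Q+R≡T with carry-in 0; given Q=1, T=5 and digits 1,3,5,8 already taken and all letters distinct, that pins R to 4 ⇒ R=4.
Step 6. [col 3: R + M ≡ O (mod 10)] column 3: given R=4, O=3, carry-in 0, and digits 1,3,4,5,8 already taken and all letters distinct, R+M≡O (mod 10) forces M=9 ⇒ M=9.
Step 7. [col 4: Q + R ≡ X (mod 10)] from column 4 (Q=1, R=4, carry-in 1, digits 1,3,4,5,8,9 already taken and all letters distinct): X must equal 6. So X=6.
Step 8. [col 5: U + Y ≡ Y (mod 10)] from column 5 (Y=8, carry-in 0, digits 1,3,4,5,6,8,9 already taken and all letters distinct): U must equal 0. So U=0.
Step 9. [col 6: A + T ≡ F (mod 10)] column 6 (A + T ≡ F (mod 10), carry-in 0) doesn't pin A yet; pick A=2 and continue, so A=2.
Step 10. [col 6: A + T ≡ F (mod 10)] in column 6 we have A+T≡F with carry-in 0; given A=2, T=5 and digits 0,1,2,3,4,5,6,8,9 already taken and all letters distinct, that pins F to 7, so F=7.

Answer: A=2, F=7, M=9, O=3, Q=1, R=4, T=5, U=0, X=6, Y=8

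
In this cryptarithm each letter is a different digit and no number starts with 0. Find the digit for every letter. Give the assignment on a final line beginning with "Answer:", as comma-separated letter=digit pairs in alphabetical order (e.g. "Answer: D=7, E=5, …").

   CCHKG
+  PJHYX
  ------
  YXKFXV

Step 1. [col 1: G + X ≡ V (mod 10)] no forcing yet in column 1 (carry-in 0); G=6 is free and consistent — try it. So G=6.
Step 2. [col 1: G + X ≡ V (mod 10)] X=3 is one option consistent with column 1 (G + X ≡ V (mod 10), carry-in 0) — take it. So X=3.
Step 3. [col 1: G + X ≡ V (mod 10)] column 1 reads G+X+carry(0)=V with G=6, X=3; with digits 3,6 already taken and all letters distinct, the only value for V is 9, so V=9.
Step 4. [col 2: K + Y ≡ X (mod 10)] several values work for Y in column 2 (K + Y ≡ X (mod 10), carry-in 0); try Y=1 ⇒ Y=1.
Step 5. [col 2: K + Y ≡ X (mod 10)] column 2 reads K+Y+carry(0)=X with Y=1, X=3; with digits 1,3,6,9 already taken and all letters distinct, the only value for K is 2, so K=2.
Step 6. [col 3: H + H ≡ F (mod 10)] no forcing yet in column 3 (carry-in 0); F=0 is free and consistent — try it ⇒ F=0.
Step 7. [col 3: H + H ≡ F (mod 10)] from column 3 (F=0, carry-in 0, digits 0,1,2,3,6,9 already taken and all letters distinct): H must equal 5, so H=5.
Step 8. [col 4: C + J ≡ K (mod 10)] J=7 is one option consistent with column 4 (C + J ≡ K (mod 10), carry-in 1) — take it ⇒ J=7.
Step 9. [col 4: C + J ≡ K (mod 10)] column 4 reads C+J+carry(1)=K with J=7, K=2; with digits 0,1,2,3,5,6,7,9 already taken and all letters distinct, the only value for C is 4. So C=4.
Step 10. [col 5: C + P ≡ X (mod 10)] column 5: given C=4, X=3, carry-in 1, and digits 0,1,2,3,4,5,6,7,9 already taken and all letters distinct, C+P≡X (mod 10) forces P=8. So P=8.

Answer: C=4, F=0, G=6, H=5, J=7, K=2, P=8, V=9, X=3, Y=1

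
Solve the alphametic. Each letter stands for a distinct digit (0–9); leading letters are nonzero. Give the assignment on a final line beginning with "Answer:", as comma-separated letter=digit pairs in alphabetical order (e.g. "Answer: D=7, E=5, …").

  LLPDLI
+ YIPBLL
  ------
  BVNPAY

Step 1. [col 1: I + L ≡ Y (mod 10)] column 1 (I + L ≡ Y (mod 10), carry-in 0) doesn't pin L yet; pick L=3 and continue, so L=3.
Step 2. [col 1: I + L ≡ Y (mod 10)] no forcing yet in column 1 (carry-in 0); Y=4 is free and consistent — try it. So Y=4.
Step 3. [col 1: I + L ≡ Y (mod 10)] in column 1 we have I+L≡Y with carry-in 0; given L=3, Y=4 and digits 3,4 already taken and all letters distinct, that pins I to 1 ⇒ I=1.
Step 4. [col 2: L + L ≡ A (mod 10)] column 2 reads L+L+carry(0)=A with L=3; with digits 1,3,4 already taken and all letters distinct, the only value for A is 6. So A=6.
Step 5. [col 3: D + B ≡ P (mod 10)] no forcing yet in column 3 (carry-in 0); B=7 is free and consistent — try it ⇒ B=7.
Step 6. [col 3: D + B ≡ P (mod 10)] no forcing yet in column 3 (carry-in 0); P=9 is free and consistent — try it ⇒ P=9.
Step 7. [col 3: D + B ≡ P (mod 10)] column 3 reads D+B+carry(0)=P with B=7, P=9; with digits 1,3,4,6,7,9 already taken and all letters distinct, the only value for D is 2 ⇒ D=2.
Step 8. [col 4: P + P ≡ N (mod 10)] in column 4 we have P+P≡N with carry-in 0; given P=9 and digits 1,2,3,4,6,7,9 already taken and all letters distinct, that pins N to 8, so N=8.
Step 9. [col 5: L + I ≡ V (mod 10)] from column 5 (L=3, I=1, carry-in 1, digits 1,2,3,4,6,7,8,9 already taken and all letters distinct): V must equal 5. So V=5.

Answer: A=6, B=7, D=2, I=1, L=3, N=8, P=9, V=5, Y=4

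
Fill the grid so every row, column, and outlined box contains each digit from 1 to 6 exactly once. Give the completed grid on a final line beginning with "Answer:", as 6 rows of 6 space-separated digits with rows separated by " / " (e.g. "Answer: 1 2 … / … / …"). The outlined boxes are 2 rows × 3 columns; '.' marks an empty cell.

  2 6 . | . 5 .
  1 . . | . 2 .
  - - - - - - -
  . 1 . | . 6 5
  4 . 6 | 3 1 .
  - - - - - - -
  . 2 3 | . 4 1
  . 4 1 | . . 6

Step 1. [r1c3∈{4}] r1c3 has the single candidate 4. So r1c3=4.
Step 2. [r2c2∈{3,5}] r2c2 is the only open cell in col 2 admitting 3. So r2c2=3.
Step 3. [r5c4∈{5}] nothing but 5 survives at r5c4 ⇒ r5c4=5.
Step 4. [r3c4∈{2,4}] r3c4 is the only open cell in row 3 admitting 4. So r3c4=4.
Step 5. [r3c3∈{2}] r3c3 has the single candidate 2. So r3c3=2.
Step 6. [r6c5∈{3}] only 3 remains possible at r6c5 ⇒ r6c5=3.
Step 7. [r3c1∈{3}] r3c1 has the single candidate 3, so r3c1=3.
Step 8. [r1c4∈{1}] r1c4 has the single candidate 1 ⇒ r1c4=1.
Step 9. [r6c4∈{2}] nothing but 2 survives at r6c4. So r6c4=2.
Step 10. [r5c1∈{6}] r5c1 has the single candidate 6 ⇒ r5c1=6.
Step 11. [r2c4∈{6}] only 6 remains possible at r2c4, so r2c4=6.
Step 12. [r1c6∈{3}] nothing but 3 survives at r1c6, so r1c6=3.
Step 13. [r4c2∈{5}] only 5 remains possible at r4c2, so r4c2=5.
Step 14. [r6c1∈{5}] r6c1 is down to just 5 ⇒ r6c1=5.
Step 15. [r4c6∈{2}] nothing but 2 survives at r4c6. So r4c6=2.
Step 16. [r2c6∈{4}] r2c6 is down to just 4 ⇒ r2c6=4.
Step 17. [r2c3∈{5}] r2c3 is down to just 5 ⇒ r2c3=5.

Answer: 2 6 4 1 5 3 / 1 3 5 6 2 4 / 3 1 2 4 6 5 / 4 5 6 3 1 2 / 6 2 3 5 4 1 / 5 4 1 2 3 6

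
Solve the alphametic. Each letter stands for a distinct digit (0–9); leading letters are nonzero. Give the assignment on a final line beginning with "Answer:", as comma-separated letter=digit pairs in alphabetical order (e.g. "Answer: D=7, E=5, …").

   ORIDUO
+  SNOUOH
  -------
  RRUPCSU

Step 1. [col 1: O + H ≡ U (mod 10)] column 1 (O + H ≡ U (mod 10), carry-in 0) doesn't pin H yet; pick H=6 and continue. So H=6.
Step 2. [R] R is the leading digit of a 7-digit sum of two 6-digit numbers; the final carry is exactly 1 ⇒ R=1.
Step 3. [col 1: O + H ≡ U (mod 10)] no forcing yet in column 1 (carry-in 0); U=4 is free and consistent — try it ⇒ U=4.
Step 4. [col 1: O + H ≡ U (mod 10)] column 1 reads O+H+carry(0)=U with H=6, U=4; with digits 1,4,6 already taken and all letters distinct, the only value for O is 8, so O=8.
Step 5. [col 2: U + O ≡ S (mod 10)] column 2: given U=4, O=8, carry-in 1, and digits 1,4,6,8 already taken and all letters distinct, U+O≡S (mod 10) forces S=3, so S=3.
Step 6. [col 3: D + U ≡ C (mod 10)] column 3 (D + U ≡ C (mod 10), carry-in 1) doesn't pin D yet; pick D=0 and continue. So D=0.
Step 7. [col 3: D + U ≡ C (mod 10)] in column 3 we have D+U≡C with carry-in 1; given D=0, U=4 and digits 0,1,3,4,6,8 already taken and all letters distinct, that pins C to 5. So C=5.
Step 8. [col 4: I + O ≡ P (mod 10)] column 4 reads I+O+carry(0)=P with O=8; with digits 0,1,3,4,5,6,8 already taken and all letters distinct, the only value for P is 7. So P=7.
Step 9. [col 4: I + O ≡ P (mod 10)] in column 4 we have I+O≡P with carry-in 0; given O=8, P=7 and digits 0,1,3,4,5,6,7,8 already taken and all letters distinct, that pins I to 9. So I=9.
Step 10. [col 5: R + N ≡ U (mod 10)] from column 5 (R=1, U=4, carry-in 1, digits 0,1,3,4,5,6,7,8,9 already taken and all letters distinct): N must equal 2, so N=2.

Answer: C=5, D=0, H=6, I=9, N=2, O=8, P=7, R=1, S=3, U=4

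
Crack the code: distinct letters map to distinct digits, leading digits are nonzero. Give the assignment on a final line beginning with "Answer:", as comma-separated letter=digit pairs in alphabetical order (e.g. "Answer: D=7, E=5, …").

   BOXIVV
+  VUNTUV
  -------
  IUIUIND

Step 1. [col 1: V + V ≡ D (mod 10)] column 1 (V + V ≡ D (mod 10), carry-in 0) doesn't pin D yet; pick D=6 and continue, so D=6.
Step 2. [col 1: V + V ≡ D (mod 10)] several values work for V in column 1 (V + V ≡ D (mod 10), carry-in 0); try V=8 ⇒ V=8.
Step 3. [col 2: V + U ≡ N (mod 10)] U=4 is one option consistent with column 2 (V + U ≡ N (mod 10), carry-in 1) — take it ⇒ U=4.
Step 4. [I] adding two 6-digit numbers gives at most 6+1 digits, and here it does — I is that final carry and must be 1 ⇒ I=1.
Step 5. [col 2: V + U ≡ N (mod 10)] column 2 reads V+U+carry(1)=N with V=8, U=4; with digits 1,4,6,8 already taken and all letters distinct, the only value for N is 3 ⇒ N=3.
Step 6. [col 3: I + T ≡ I (mod 10)] column 3 reads I+T+carry(1)=I with I=1; with digits 1,3,4,6,8 already taken and all letters distinct, the only value for T is 9. So T=9.
Step 7. [col 4: X + N ≡ U (mod 10)] in column 4 we have X+N≡U with carry-in 1; given N=3, U=4 and digits 1,3,4,6,8,9 already taken and all letters distinct, that pins X to 0, so X=0.
Step 8. [col 5: O + U ≡ I (mod 10)] column 5: given U=4, I=1, carry-in 0, and digits 0,1,3,4,6,8,9 already taken and all letters distinct, O+U≡I (mod 10) forces O=7 ⇒ O=7.
Step 9. [col 6: B + V ≡ U (mod 10)] in column 6 we have B+V≡U with carry-in 1; given V=8, U=4 and digits 0,1,3,4,6,7,8,9 already taken and all letters distinct, that pins B to 5. So B=5.

Answer: B=5, D=6, I=1, N=3, O=7, T=9, U=4, V=8, X=0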